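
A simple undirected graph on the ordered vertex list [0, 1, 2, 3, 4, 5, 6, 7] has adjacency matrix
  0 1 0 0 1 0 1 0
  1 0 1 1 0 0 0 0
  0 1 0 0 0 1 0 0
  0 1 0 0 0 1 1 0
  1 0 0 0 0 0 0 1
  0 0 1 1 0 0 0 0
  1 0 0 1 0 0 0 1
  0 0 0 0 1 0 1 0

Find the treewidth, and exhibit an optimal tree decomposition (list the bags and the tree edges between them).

Treewidth 2.
One such decomposition:
Bags: B1 = {0, 4, 7}  B2 = {0, 6, 7}  B3 = {0, 1, 6}  B4 = {1, 3, 6}  B5 = {1, 2, 3}  B6 = {2, 3, 5}
Tree: B1–B2, B2–B3, B3–B4, B4–B5, B5–B6

The largest bag has 3 vertices, giving width 2; this decomposition certifies tw(G) ≤ 2. Since 4–7–6–0–4 is a cycle in G, G is not acyclic. Forests are exactly the graphs of treewidth ≤ 1, so tw(G) ≥ 2. The upper and lower bounds meet at 2, so that is the treewidth.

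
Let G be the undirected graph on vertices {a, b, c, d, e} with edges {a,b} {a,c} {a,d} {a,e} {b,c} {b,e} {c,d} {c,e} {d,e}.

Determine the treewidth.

A width-3 tree decomposition is:
Bags: B1 = {a, c, d, e}  B2 = {a, b, c, e}
Tree: B1–B2
Every bag has size at most 4, so the width is 4 − 1 = 3 and tw(G) ≤ 3. For the lower bound, the 4 vertices {a, c, d, e} are pairwise adjacent, and any tree decomposition puts a clique entirely inside one bag — forcing width ≥ 3. Therefore the treewidth is 3.

3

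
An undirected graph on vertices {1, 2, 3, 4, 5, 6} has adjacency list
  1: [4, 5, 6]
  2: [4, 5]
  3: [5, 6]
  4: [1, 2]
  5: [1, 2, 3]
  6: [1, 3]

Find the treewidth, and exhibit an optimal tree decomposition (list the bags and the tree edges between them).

Treewidth 2.
Bags: B1 = {3, 5, 6}  B2 = {1, 5, 6}  B3 = {1, 2, 5}  B4 = {1, 2, 4}
Tree: B1–B2, B2–B3, B3–B4

Each bag holds 3 vertices, so the decomposition has width 2, which upper-bounds the treewidth. Since 3–6–1–5–3 is a cycle in G, G is not acyclic. Forests are exactly the graphs of treewidth ≤ 1, so tw(G) ≥ 2. The upper and lower bounds meet at 2, so that is the treewidth.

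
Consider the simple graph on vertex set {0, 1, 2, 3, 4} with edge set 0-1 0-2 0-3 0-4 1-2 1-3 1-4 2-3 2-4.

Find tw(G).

3

A width-3 tree decomposition is:
Bags: B1 = {0, 1, 2, 4}  B2 = {0, 1, 2, 3}
Tree: B1–B2
The largest bag has 4 vertices, giving width 3; this decomposition certifies tw(G) ≤ 3. For the lower bound, the 4 vertices {0, 1, 2, 3} are pairwise adjacent, and any tree decomposition puts a clique entirely inside one bag — forcing width ≥ 3. Hence tw(G) = 3 exactly.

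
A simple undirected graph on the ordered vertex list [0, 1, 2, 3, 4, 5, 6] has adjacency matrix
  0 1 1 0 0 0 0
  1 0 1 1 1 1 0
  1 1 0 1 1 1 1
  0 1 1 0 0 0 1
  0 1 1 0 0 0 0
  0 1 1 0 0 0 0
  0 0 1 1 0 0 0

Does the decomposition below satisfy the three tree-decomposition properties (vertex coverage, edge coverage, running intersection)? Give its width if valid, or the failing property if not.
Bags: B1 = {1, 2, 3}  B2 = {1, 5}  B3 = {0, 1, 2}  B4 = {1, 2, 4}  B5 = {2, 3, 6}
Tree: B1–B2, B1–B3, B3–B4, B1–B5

No — edge (2,5) lies in no bag.

A tree decomposition must satisfy three properties: every vertex lies in some bag; for every edge, both endpoints lie together in some bag; and for every vertex, the bags containing it form a connected subtree. Here edge (2,5) lies in no bag, so the decomposition is invalid.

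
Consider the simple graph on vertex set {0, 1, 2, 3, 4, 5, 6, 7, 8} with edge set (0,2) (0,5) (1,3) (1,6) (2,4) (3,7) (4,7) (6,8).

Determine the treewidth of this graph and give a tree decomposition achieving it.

Treewidth 1.
One optimal decomposition is:
Bags: B1 = {6, 8}  B2 = {1, 6}  B3 = {1, 3}  B4 = {3, 7}  B5 = {4, 7}  B6 = {2, 4}  B7 = {0, 2}  B8 = {0, 5}
Tree: B1–B2, B2–B3, B3–B4, B4–B5, B5–B6, B6–B7, B7–B8

Every bag has size at most 2, so the width is 2 − 1 = 1 and tw(G) ≤ 1. Since G has at least one edge (e.g. 8–6), it is not an edgeless graph, so tw(G) ≥ 1. Combining the bounds, tw(G) = 1.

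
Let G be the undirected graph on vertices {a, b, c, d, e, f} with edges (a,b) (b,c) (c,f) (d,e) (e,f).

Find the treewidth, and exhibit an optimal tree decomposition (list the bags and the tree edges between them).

Treewidth 1.
One optimal decomposition is:
Bags: B1 = {d, e}  B2 = {e, f}  B3 = {c, f}  B4 = {b, c}  B5 = {a, b}
Tree: B1–B2, B2–B3, B3–B4, B4–B5

Each bag holds 2 vertices, so the decomposition has width 1, which upper-bounds the treewidth. Any graph with an edge has treewidth ≥ 1, and G has the edge d–e. Hence tw(G) = 1 exactly.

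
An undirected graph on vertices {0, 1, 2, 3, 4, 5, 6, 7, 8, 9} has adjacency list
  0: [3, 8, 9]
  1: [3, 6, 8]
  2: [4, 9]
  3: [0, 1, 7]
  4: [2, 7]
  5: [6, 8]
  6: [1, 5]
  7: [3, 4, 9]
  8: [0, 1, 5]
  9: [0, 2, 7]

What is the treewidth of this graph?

A width-2 tree decomposition is:
Bags: B1 = {1, 5, 6}  B2 = {1, 5, 8}  B3 = {1, 3, 8}  B4 = {0, 3, 8}  B5 = {0, 3, 7}  B6 = {0, 7, 9}  B7 = {4, 7, 9}  B8 = {2, 4, 9}
Tree: B1–B2, B2–B3, B3–B4, B4–B5, B5–B6, B6–B7, B7–B8
The largest bag has 3 vertices, giving width 2; this decomposition certifies tw(G) ≤ 2. Since 6–5–8–1–6 is a cycle in G, G is not acyclic. Forests are exactly the graphs of treewidth ≤ 1, so tw(G) ≥ 2. Combining the bounds, tw(G) = 2.

2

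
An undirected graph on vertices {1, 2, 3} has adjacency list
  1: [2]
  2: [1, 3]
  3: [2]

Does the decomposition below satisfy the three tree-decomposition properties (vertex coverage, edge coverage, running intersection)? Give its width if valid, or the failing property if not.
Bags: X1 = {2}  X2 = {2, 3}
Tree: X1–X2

No — vertex 1 appears in no bag.

A tree decomposition must satisfy three properties: every vertex lies in some bag; for every edge, both endpoints lie together in some bag; and for every vertex, the bags containing it form a connected subtree. Here vertex 1 appears in no bag, so the decomposition is invalid.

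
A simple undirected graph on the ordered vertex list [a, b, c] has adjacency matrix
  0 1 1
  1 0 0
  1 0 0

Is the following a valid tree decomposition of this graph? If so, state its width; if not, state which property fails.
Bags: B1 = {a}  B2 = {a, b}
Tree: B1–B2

No — vertex c appears in no bag.

A tree decomposition must satisfy three properties: every vertex lies in some bag; for every edge, both endpoints lie together in some bag; and for every vertex, the bags containing it form a connected subtree. Here vertex c appears in no bag, so the decomposition is invalid.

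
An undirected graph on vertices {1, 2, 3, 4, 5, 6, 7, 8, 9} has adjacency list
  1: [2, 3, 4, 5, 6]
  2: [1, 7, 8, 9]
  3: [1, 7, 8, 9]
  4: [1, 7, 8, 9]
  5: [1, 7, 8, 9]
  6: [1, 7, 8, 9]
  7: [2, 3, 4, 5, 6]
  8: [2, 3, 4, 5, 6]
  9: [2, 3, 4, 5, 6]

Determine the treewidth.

A width-4 tree decomposition is:
Bags: B1 = {1, 4, 7, 8, 9}  B2 = {1, 2, 7, 8, 9}  B3 = {1, 3, 7, 8, 9}  B4 = {1, 5, 7, 8, 9}  B5 = {1, 6, 7, 8, 9}
Tree: B1–B2, B2–B3, B3–B4, B4–B5
The largest bag has 5 vertices, giving width 4; this decomposition certifies tw(G) ≤ 4. For the lower bound: the 5 vertex sets {1,4}, {2,7}, {3,9}, {8}, {5} are disjoint, each induces a connected subgraph, and every pair is joined by at least one edge of G. Contracting each set to a single vertex therefore yields K_{5} as a minor, and since treewidth is minor-monotone, tw(G) ≥ tw(K_{5}) = 4. Hence tw(G) = 4 exactly.

4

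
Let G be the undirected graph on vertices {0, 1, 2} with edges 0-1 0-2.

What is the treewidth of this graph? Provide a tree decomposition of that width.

Treewidth 1.
One such decomposition:
Bags: B1 = {0, 1}  B2 = {0, 2}
Tree: B1–B2

Every bag has size at most 2, so the width is 2 − 1 = 1 and tw(G) ≤ 1. G has an edge, so its treewidth is at least 1. Hence tw(G) = 1 exactly.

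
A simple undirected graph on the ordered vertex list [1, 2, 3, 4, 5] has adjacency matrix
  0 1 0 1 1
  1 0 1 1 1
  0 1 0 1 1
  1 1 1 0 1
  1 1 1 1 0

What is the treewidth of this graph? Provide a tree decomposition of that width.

Each bag holds 4 vertices, so the decomposition has width 3, which upper-bounds the treewidth. Conversely, {1, 2, 4, 5} is a clique of size 4, and the vertices of any clique must share a bag in every tree decomposition; so some bag has ≥ 4 vertices and tw(G) ≥ 3. Therefore the treewidth is 3.

Treewidth 3.
One such decomposition:
Bags: B1 = {1, 2, 4, 5}  B2 = {2, 3, 4, 5}
Tree: B1–B2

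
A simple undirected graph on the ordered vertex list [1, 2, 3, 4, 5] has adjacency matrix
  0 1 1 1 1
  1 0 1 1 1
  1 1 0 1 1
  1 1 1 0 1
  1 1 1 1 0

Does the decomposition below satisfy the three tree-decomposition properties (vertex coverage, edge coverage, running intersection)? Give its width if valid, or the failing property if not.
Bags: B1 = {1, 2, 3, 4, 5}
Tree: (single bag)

Yes; width 4.

Every vertex of G appears in some bag (union = {1, 2, 3, 4, 5}); every edge is covered by a bag; and for each vertex v the set of bags containing v is connected in the bag tree. The decomposition is therefore valid. The largest bag has 5 vertices, so the width is 4.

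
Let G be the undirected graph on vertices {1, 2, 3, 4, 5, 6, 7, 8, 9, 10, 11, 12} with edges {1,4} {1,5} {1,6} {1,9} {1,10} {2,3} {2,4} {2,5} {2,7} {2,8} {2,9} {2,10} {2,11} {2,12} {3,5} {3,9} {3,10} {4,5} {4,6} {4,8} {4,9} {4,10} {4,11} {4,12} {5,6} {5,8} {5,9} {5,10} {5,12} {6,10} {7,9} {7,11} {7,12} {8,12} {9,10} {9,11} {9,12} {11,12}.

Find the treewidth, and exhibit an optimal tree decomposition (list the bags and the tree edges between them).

Treewidth 4.
One optimal decomposition is:
Bags: B1 = {2, 4, 9, 11, 12}  B2 = {2, 4, 5, 9, 12}  B3 = {2, 4, 5, 9, 10}  B4 = {1, 4, 5, 9, 10}  B5 = {2, 7, 9, 11, 12}  B6 = {1, 4, 5, 6, 10}  B7 = {2, 4, 5, 8, 12}  B8 = {2, 3, 5, 9, 10}
Tree: B1–B2, B2–B3, B3–B4, B1–B5, B4–B6, B2–B7, B3–B8

The largest bag has 5 vertices, giving width 4; this decomposition certifies tw(G) ≤ 4. Conversely, {1, 4, 5, 9, 10} is a clique of size 5, and the vertices of any clique must share a bag in every tree decomposition; so some bag has ≥ 5 vertices and tw(G) ≥ 4. The upper and lower bounds meet at 4, so that is the treewidth.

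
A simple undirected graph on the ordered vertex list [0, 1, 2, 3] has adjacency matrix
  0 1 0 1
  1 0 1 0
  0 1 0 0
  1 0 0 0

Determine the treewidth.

1

A width-1 tree decomposition is:
Bags: B1 = {0, 3}  B2 = {0, 1}  B3 = {1, 2}
Tree: B1–B2, B2–B3
Every bag has size at most 2, so the width is 2 − 1 = 1 and tw(G) ≤ 1. G has an edge, so its treewidth is at least 1. Hence tw(G) = 1 exactly.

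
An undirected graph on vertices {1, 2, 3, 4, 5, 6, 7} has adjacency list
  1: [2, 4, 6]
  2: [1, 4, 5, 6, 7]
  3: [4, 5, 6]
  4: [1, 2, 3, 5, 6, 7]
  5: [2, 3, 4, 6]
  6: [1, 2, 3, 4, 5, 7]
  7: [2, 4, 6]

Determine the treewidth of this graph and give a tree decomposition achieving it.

Treewidth 3.
One such decomposition:
Bags: B1 = {1, 2, 4, 6}  B2 = {2, 4, 6, 7}  B3 = {2, 4, 5, 6}  B4 = {3, 4, 5, 6}
Tree: B1–B2, B2–B3, B3–B4

Each bag holds 4 vertices, so the decomposition has width 3, which upper-bounds the treewidth. On the other hand G contains the 4-clique {1, 2, 4, 6}. A clique must lie in a single bag of any decomposition, so no decomposition can have width below 3. The upper and lower bounds meet at 3, so that is the treewidth.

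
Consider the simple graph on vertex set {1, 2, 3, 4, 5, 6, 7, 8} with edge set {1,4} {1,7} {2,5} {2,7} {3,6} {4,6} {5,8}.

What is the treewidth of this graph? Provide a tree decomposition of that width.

Treewidth 1.
One such decomposition:
Bags: B1 = {3, 6}  B2 = {4, 6}  B3 = {1, 4}  B4 = {1, 7}  B5 = {2, 7}  B6 = {2, 5}  B7 = {5, 8}
Tree: B1–B2, B2–B3, B3–B4, B4–B5, B5–B6, B6–B7

Every bag has size at most 2, so the width is 2 − 1 = 1 and tw(G) ≤ 1. G has an edge, so its treewidth is at least 1. Therefore the treewidth is 1.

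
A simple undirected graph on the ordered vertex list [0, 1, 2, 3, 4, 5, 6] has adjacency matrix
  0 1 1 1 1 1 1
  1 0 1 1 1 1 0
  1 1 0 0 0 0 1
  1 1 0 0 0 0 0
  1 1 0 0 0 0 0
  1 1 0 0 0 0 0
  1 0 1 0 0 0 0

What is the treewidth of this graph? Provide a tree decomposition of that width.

The largest bag has 3 vertices, giving width 2; this decomposition certifies tw(G) ≤ 2. For the lower bound, the 3 vertices {0, 1, 2} are pairwise adjacent, and any tree decomposition puts a clique entirely inside one bag — forcing width ≥ 2. The upper and lower bounds meet at 2, so that is the treewidth.

Treewidth 2.
One such decomposition:
Bags: B1 = {0, 1, 4}  B2 = {0, 1, 5}  B3 = {0, 1, 2}  B4 = {0, 1, 3}  B5 = {0, 2, 6}
Tree: B1–B2, B2–B3, B2–B4, B3–B5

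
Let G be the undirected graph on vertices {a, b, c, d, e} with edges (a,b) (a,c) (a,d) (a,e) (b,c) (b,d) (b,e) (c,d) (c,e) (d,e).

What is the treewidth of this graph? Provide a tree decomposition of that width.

With just one bag of size 5, the width is 5 − 1 = 4, so tw(G) ≤ 4. Conversely, {a, b, c, d, e} is a clique of size 5, and the vertices of any clique must share a bag in every tree decomposition; so some bag has ≥ 5 vertices and tw(G) ≥ 4. Therefore the treewidth is 4.

Treewidth 4.
Bags: B1 = {a, b, c, d, e}
Tree: (single bag)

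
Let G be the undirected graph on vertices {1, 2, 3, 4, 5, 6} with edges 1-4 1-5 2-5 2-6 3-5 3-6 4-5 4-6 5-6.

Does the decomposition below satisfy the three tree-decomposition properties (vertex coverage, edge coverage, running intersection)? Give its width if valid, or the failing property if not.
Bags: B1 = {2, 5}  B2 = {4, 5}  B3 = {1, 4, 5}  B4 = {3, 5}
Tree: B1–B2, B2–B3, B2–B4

A tree decomposition must satisfy three properties: every vertex lies in some bag; for every edge, both endpoints lie together in some bag; and for every vertex, the bags containing it form a connected subtree. Here vertex 6 appears in no bag, so the decomposition is invalid.

No — vertex 6 appears in no bag.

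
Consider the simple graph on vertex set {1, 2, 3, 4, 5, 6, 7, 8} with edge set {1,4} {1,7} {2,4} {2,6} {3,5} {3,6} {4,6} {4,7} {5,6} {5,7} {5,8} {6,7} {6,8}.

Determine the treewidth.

2

A width-2 tree decomposition is:
Bags: B1 = {5, 6, 7}  B2 = {5, 6, 8}  B3 = {4, 6, 7}  B4 = {2, 4, 6}  B5 = {1, 4, 7}  B6 = {3, 5, 6}
Tree: B1–B2, B1–B3, B3–B4, B3–B5, B2–B6
Each bag holds 3 vertices, so the decomposition has width 2, which upper-bounds the treewidth. Conversely, {1, 4, 7} is a clique of size 3, and the vertices of any clique must share a bag in every tree decomposition; so some bag has ≥ 3 vertices and tw(G) ≥ 2. The upper and lower bounds meet at 2, so that is the treewidth.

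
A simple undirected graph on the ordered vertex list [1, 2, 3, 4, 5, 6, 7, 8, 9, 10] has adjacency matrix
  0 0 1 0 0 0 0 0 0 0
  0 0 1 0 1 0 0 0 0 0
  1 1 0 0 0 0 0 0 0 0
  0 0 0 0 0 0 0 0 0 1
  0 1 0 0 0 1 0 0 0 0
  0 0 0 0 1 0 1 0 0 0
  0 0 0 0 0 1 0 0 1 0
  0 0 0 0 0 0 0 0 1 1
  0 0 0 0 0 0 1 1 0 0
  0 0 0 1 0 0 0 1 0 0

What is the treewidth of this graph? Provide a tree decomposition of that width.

Treewidth 1.
One such decomposition:
Bags: B1 = {4, 10}  B2 = {8, 10}  B3 = {8, 9}  B4 = {7, 9}  B5 = {6, 7}  B6 = {5, 6}  B7 = {2, 5}  B8 = {2, 3}  B9 = {1, 3}
Tree: B1–B2, B2–B3, B3–B4, B4–B5, B5–B6, B6–B7, B7–B8, B8–B9

Every bag has size at most 2, so the width is 2 − 1 = 1 and tw(G) ≤ 1. Since G has at least one edge (e.g. 4–10), it is not an edgeless graph, so tw(G) ≥ 1. The upper and lower bounds meet at 1, so that is the treewidth.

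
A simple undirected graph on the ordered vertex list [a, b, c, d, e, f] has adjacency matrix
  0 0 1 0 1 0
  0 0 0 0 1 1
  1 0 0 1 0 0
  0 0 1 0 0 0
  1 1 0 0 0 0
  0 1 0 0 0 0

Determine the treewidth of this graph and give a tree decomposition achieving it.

Treewidth 1.
One optimal decomposition is:
Bags: B1 = {b, f}  B2 = {b, e}  B3 = {a, e}  B4 = {a, c}  B5 = {c, d}
Tree: B1–B2, B2–B3, B3–B4, B4–B5

Each bag holds 2 vertices, so the decomposition has width 1, which upper-bounds the treewidth. G has an edge, so its treewidth is at least 1. Therefore the treewidth is 1.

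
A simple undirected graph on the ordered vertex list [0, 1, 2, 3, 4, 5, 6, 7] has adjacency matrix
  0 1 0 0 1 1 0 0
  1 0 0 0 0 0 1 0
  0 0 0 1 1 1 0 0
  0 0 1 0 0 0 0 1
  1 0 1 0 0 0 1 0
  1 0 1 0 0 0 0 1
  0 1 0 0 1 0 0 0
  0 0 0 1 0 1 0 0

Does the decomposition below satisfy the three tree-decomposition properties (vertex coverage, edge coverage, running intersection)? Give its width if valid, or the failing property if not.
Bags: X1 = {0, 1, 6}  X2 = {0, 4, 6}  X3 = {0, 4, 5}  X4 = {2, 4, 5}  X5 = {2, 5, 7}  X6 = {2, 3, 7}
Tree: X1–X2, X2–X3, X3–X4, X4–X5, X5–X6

Yes; width 2.

Every vertex of G appears in some bag (union = {0, 1, 2, 3, 4, 5, 6, 7}); every edge is covered by a bag; and for each vertex v the set of bags containing v is connected in the bag tree. The decomposition is therefore valid. The largest bag has 3 vertices, so the width is 2.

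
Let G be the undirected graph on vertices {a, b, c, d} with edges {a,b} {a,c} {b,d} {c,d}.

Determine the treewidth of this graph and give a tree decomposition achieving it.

Treewidth 2.
Bags: B1 = {a, b, c}  B2 = {b, c, d}
Tree: B1–B2

The largest bag has 3 vertices, giving width 2; this decomposition certifies tw(G) ≤ 2. The edges b–a–c–d–b form a cycle, so G is not a tree and its treewidth is at least 2. The upper and lower bounds meet at 2, so that is the treewidth.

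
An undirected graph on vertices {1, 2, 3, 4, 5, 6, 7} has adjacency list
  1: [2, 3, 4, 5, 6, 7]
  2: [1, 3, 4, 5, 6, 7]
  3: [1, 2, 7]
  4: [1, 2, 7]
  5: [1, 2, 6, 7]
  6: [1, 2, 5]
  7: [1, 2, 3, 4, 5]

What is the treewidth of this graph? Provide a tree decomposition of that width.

The largest bag has 4 vertices, giving width 3; this decomposition certifies tw(G) ≤ 3. On the other hand G contains the 4-clique {1, 2, 5, 6}. A clique must lie in a single bag of any decomposition, so no decomposition can have width below 3. Therefore the treewidth is 3.

Treewidth 3.
Bags: B1 = {1, 2, 3, 7}  B2 = {1, 2, 5, 7}  B3 = {1, 2, 5, 6}  B4 = {1, 2, 4, 7}
Tree: B1–B2, B2–B3, B1–B4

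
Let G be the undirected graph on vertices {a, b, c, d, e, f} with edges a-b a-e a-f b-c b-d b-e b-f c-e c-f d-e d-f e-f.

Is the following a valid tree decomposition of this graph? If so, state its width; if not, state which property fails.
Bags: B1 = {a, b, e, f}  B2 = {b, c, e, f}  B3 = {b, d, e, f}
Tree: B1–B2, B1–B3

Every vertex of G appears in some bag (union = {a, b, c, d, e, f}); every edge is covered by a bag; and for each vertex v the set of bags containing v is connected in the bag tree. The decomposition is therefore valid. The largest bag has 4 vertices, so the width is 3.

Yes; width 3.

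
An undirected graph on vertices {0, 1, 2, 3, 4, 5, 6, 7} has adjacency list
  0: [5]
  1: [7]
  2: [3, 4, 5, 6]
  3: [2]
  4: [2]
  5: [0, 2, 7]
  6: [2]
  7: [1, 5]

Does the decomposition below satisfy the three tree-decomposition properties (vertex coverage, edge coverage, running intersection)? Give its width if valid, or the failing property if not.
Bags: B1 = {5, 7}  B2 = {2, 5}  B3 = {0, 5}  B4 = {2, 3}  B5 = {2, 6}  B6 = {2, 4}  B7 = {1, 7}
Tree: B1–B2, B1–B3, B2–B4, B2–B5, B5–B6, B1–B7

Yes; width 1.

Checking the three conditions: (i) the bags cover all of {0, 1, 2, 3, 4, 5, 6, 7}; (ii) for each edge, some bag contains both endpoints; (iii) the bags containing any fixed vertex form a subtree. All hold, so the decomposition is valid with width 2 − 1 = 1.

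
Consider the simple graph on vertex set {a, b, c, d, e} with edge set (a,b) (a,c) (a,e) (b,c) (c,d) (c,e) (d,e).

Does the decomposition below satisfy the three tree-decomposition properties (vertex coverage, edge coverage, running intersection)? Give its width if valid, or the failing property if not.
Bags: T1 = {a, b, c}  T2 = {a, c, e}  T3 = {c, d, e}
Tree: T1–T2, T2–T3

Every vertex of G appears in some bag (union = {a, b, c, d, e}); every edge is covered by a bag; and for each vertex v the set of bags containing v is connected in the bag tree. The decomposition is therefore valid. The largest bag has 3 vertices, so the width is 2.

Yes; width 2.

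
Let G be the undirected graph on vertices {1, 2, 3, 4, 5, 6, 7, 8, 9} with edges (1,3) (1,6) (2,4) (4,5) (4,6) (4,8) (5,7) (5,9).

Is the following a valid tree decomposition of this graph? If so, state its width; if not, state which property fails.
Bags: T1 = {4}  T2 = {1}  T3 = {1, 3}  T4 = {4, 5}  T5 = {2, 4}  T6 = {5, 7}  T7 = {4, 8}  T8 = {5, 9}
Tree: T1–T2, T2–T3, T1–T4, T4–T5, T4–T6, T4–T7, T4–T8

A tree decomposition must satisfy three properties: every vertex lies in some bag; for every edge, both endpoints lie together in some bag; and for every vertex, the bags containing it form a connected subtree. Here vertex 6 appears in no bag, so the decomposition is invalid.

No — vertex 6 appears in no bag.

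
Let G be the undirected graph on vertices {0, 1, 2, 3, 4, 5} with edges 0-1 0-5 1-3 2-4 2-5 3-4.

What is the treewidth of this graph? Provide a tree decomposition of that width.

Treewidth 2.
One such decomposition:
Bags: B1 = {0, 1, 3}  B2 = {0, 3, 4}  B3 = {0, 2, 4}  B4 = {0, 2, 5}
Tree: B1–B2, B2–B3, B3–B4

Every bag has size at most 3, so the width is 3 − 1 = 2 and tw(G) ≤ 2. The edges 0–1–3–4–2–5–0 form a cycle, so G is not a tree and its treewidth is at least 2. The upper and lower bounds meet at 2, so that is the treewidth.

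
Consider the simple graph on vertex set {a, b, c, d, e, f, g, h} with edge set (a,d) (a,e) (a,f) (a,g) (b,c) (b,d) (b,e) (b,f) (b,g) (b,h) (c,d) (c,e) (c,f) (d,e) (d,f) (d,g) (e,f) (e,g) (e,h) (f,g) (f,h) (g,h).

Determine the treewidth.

A width-4 tree decomposition is:
Bags: B1 = {b, d, e, f, g}  B2 = {b, c, d, e, f}  B3 = {a, d, e, f, g}  B4 = {b, e, f, g, h}
Tree: B1–B2, B1–B3, B1–B4
Each bag holds 5 vertices, so the decomposition has width 4, which upper-bounds the treewidth. For the lower bound, the 5 vertices {a, d, e, f, g} are pairwise adjacent, and any tree decomposition puts a clique entirely inside one bag — forcing width ≥ 4. Combining the bounds, tw(G) = 4.

4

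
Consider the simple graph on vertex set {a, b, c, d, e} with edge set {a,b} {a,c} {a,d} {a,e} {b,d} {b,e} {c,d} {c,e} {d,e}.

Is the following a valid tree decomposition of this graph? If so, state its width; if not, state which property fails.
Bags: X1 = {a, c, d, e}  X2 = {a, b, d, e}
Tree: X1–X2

Yes; width 3.

Vertex coverage: the bags together contain {a, b, c, d, e}, the full vertex set. Edge coverage: each edge of G has both endpoints in at least one bag. Running intersection: for every vertex, the bags containing it form a connected subtree. All three properties hold, so this is a valid tree decomposition of width max|bag| − 1 = 3, and hence tw(G) ≤ 3.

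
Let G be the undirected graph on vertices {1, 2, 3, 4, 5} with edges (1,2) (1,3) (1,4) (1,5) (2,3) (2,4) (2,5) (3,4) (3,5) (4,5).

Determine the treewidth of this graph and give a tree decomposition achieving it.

Treewidth 4.
One optimal decomposition is:
Bags: B1 = {1, 2, 3, 4, 5}
Tree: (single bag)

With just one bag of size 5, the width is 5 − 1 = 4, so tw(G) ≤ 4. For the lower bound, the 5 vertices {1, 2, 3, 4, 5} are pairwise adjacent, and any tree decomposition puts a clique entirely inside one bag — forcing width ≥ 4. Therefore the treewidth is 4.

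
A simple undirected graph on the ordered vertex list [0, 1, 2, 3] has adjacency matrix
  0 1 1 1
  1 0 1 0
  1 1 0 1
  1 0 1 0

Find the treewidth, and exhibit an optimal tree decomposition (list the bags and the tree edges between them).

The largest bag has 3 vertices, giving width 2; this decomposition certifies tw(G) ≤ 2. For the lower bound, the 3 vertices {0, 1, 2} are pairwise adjacent, and any tree decomposition puts a clique entirely inside one bag — forcing width ≥ 2. Hence tw(G) = 2 exactly.

Treewidth 2.
Bags: B1 = {0, 1, 2}  B2 = {0, 2, 3}
Tree: B1–B2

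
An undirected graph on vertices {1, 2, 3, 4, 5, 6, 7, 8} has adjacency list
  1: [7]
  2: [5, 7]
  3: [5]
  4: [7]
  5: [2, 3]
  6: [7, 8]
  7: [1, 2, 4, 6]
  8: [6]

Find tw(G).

A width-1 tree decomposition is:
Bags: B1 = {6, 7}  B2 = {6, 8}  B3 = {4, 7}  B4 = {2, 7}  B5 = {2, 5}  B6 = {3, 5}  B7 = {1, 7}
Tree: B1–B2, B1–B3, B1–B4, B4–B5, B5–B6, B3–B7
Each bag holds 2 vertices, so the decomposition has width 1, which upper-bounds the treewidth. G has an edge, so its treewidth is at least 1. The upper and lower bounds meet at 1, so that is the treewidth.

1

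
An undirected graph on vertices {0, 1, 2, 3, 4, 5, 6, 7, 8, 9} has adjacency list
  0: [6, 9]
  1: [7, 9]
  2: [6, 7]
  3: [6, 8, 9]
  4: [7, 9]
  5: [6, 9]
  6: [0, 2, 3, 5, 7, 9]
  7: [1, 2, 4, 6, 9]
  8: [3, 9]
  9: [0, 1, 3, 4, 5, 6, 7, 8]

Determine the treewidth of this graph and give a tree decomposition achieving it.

Each bag holds 3 vertices, so the decomposition has width 2, which upper-bounds the treewidth. Conversely, {3, 8, 9} is a clique of size 3, and the vertices of any clique must share a bag in every tree decomposition; so some bag has ≥ 3 vertices and tw(G) ≥ 2. Hence tw(G) = 2 exactly.

Treewidth 2.
Bags: B1 = {0, 6, 9}  B2 = {5, 6, 9}  B3 = {6, 7, 9}  B4 = {3, 6, 9}  B5 = {1, 7, 9}  B6 = {3, 8, 9}  B7 = {2, 6, 7}  B8 = {4, 7, 9}
Tree: B1–B2, B1–B3, B1–B4, B3–B5, B4–B6, B3–B7, B5–B8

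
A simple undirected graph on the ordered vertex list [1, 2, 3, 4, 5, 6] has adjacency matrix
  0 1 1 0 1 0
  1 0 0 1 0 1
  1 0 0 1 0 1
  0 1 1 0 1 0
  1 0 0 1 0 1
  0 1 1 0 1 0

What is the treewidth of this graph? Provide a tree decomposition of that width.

Each bag holds 4 vertices, so the decomposition has width 3, which upper-bounds the treewidth. For the lower bound: the 4 vertex sets {1,5}, {2,4}, {3}, {6} are disjoint, each induces a connected subgraph, and every pair is joined by at least one edge of G. Contracting each set to a single vertex therefore yields K_{4} as a minor, and since treewidth is minor-monotone, tw(G) ≥ tw(K_{4}) = 3. Combining the bounds, tw(G) = 3.

Treewidth 3.
Bags: B1 = {1, 2, 3, 5}  B2 = {2, 3, 4, 5}  B3 = {2, 3, 5, 6}
Tree: B1–B2, B2–B3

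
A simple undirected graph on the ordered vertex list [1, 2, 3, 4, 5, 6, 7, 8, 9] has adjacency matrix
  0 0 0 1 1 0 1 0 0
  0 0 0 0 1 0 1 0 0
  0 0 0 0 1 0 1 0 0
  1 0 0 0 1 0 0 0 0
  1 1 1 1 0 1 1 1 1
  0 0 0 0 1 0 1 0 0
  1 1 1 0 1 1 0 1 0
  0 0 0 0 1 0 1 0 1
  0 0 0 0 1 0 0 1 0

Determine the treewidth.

2

A width-2 tree decomposition is:
Bags: B1 = {1, 5, 7}  B2 = {5, 7, 8}  B3 = {1, 4, 5}  B4 = {5, 6, 7}  B5 = {3, 5, 7}  B6 = {5, 8, 9}  B7 = {2, 5, 7}
Tree: B1–B2, B1–B3, B1–B4, B2–B5, B2–B6, B5–B7
The largest bag has 3 vertices, giving width 2; this decomposition certifies tw(G) ≤ 2. On the other hand G contains the 3-clique {5, 8, 9}. A clique must lie in a single bag of any decomposition, so no decomposition can have width below 2. Combining the bounds, tw(G) = 2.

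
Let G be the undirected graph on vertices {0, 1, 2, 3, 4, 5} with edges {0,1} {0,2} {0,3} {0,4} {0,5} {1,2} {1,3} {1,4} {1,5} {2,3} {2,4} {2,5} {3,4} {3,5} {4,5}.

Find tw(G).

A width-5 tree decomposition is:
Bags: B1 = {0, 1, 2, 3, 4, 5}
Tree: (single bag)
A single bag containing all 6 vertices is trivially a valid decomposition of width 5. On the other hand G contains the 6-clique {0, 1, 2, 3, 4, 5}. A clique must lie in a single bag of any decomposition, so no decomposition can have width below 5. The upper and lower bounds meet at 5, so that is the treewidth.

5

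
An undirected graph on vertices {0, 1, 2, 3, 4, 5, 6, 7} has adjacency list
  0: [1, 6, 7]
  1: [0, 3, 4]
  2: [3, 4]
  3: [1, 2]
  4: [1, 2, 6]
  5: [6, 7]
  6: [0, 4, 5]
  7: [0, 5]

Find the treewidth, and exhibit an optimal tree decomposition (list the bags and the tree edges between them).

Each bag holds 3 vertices, so the decomposition has width 2, which upper-bounds the treewidth. The edges 2–3–1–4–2 form a cycle, so G is not a tree and its treewidth is at least 2. Hence tw(G) = 2 exactly.

Treewidth 2.
One optimal decomposition is:
Bags: B1 = {2, 3, 4}  B2 = {1, 3, 4}  B3 = {1, 4, 6}  B4 = {0, 1, 6}  B5 = {0, 5, 6}  B6 = {0, 5, 7}
Tree: B1–B2, B2–B3, B3–B4, B4–B5, B5–B6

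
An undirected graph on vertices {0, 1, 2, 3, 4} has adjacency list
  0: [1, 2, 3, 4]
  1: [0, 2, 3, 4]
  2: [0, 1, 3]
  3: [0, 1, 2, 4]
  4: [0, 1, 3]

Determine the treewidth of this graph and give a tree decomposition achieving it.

The largest bag has 4 vertices, giving width 3; this decomposition certifies tw(G) ≤ 3. For the lower bound, the 4 vertices {0, 1, 2, 3} are pairwise adjacent, and any tree decomposition puts a clique entirely inside one bag — forcing width ≥ 3. The upper and lower bounds meet at 3, so that is the treewidth.

Treewidth 3.
One optimal decomposition is:
Bags: B1 = {0, 1, 3, 4}  B2 = {0, 1, 2, 3}
Tree: B1–B2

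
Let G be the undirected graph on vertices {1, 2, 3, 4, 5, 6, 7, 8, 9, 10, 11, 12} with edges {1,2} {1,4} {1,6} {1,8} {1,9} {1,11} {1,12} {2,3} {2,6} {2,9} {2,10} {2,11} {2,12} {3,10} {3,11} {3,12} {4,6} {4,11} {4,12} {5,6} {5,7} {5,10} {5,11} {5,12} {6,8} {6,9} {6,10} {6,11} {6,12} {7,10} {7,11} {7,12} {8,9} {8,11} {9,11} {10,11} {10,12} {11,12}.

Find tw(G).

4

A width-4 tree decomposition is:
Bags: B1 = {1, 4, 6, 11, 12}  B2 = {1, 2, 6, 11, 12}  B3 = {2, 6, 10, 11, 12}  B4 = {5, 6, 10, 11, 12}  B5 = {1, 2, 6, 9, 11}  B6 = {5, 7, 10, 11, 12}  B7 = {2, 3, 10, 11, 12}  B8 = {1, 6, 8, 9, 11}
Tree: B1–B2, B2–B3, B3–B4, B2–B5, B4–B6, B3–B7, B5–B8
Every bag has size at most 5, so the width is 5 − 1 = 4 and tw(G) ≤ 4. On the other hand G contains the 5-clique {2, 3, 10, 11, 12}. A clique must lie in a single bag of any decomposition, so no decomposition can have width below 4. Combining the bounds, tw(G) = 4.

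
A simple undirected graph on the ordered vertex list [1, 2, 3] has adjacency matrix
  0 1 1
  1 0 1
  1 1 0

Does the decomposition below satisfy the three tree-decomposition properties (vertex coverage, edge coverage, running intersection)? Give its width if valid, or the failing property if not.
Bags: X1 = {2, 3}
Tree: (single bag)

No — vertex 1 appears in no bag.

A tree decomposition must satisfy three properties: every vertex lies in some bag; for every edge, both endpoints lie together in some bag; and for every vertex, the bags containing it form a connected subtree. Here vertex 1 appears in no bag, so the decomposition is invalid.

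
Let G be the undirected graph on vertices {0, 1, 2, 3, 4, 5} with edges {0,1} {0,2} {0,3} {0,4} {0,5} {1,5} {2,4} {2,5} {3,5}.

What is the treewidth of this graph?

2

A width-2 tree decomposition is:
Bags: B1 = {0, 2, 5}  B2 = {0, 3, 5}  B3 = {0, 1, 5}  B4 = {0, 2, 4}
Tree: B1–B2, B1–B3, B1–B4
Every bag has size at most 3, so the width is 3 − 1 = 2 and tw(G) ≤ 2. For the lower bound, the 3 vertices {0, 2, 4} are pairwise adjacent, and any tree decomposition puts a clique entirely inside one bag — forcing width ≥ 2. The upper and lower bounds meet at 2, so that is the treewidth.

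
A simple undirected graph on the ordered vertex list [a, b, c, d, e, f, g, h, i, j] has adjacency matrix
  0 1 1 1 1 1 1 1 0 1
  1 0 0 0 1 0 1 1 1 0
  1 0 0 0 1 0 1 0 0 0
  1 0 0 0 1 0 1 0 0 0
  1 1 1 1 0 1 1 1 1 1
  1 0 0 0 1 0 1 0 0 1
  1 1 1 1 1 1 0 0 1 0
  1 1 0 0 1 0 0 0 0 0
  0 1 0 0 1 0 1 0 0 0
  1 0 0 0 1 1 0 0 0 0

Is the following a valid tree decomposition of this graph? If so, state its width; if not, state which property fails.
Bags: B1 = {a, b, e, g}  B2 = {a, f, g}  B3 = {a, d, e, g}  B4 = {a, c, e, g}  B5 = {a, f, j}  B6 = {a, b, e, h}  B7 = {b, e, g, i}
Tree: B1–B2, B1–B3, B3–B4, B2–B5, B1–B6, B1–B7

A tree decomposition must satisfy three properties: every vertex lies in some bag; for every edge, both endpoints lie together in some bag; and for every vertex, the bags containing it form a connected subtree. Here edge (e,f) lies in no bag, so the decomposition is invalid.

No — edge (e,f) lies in no bag.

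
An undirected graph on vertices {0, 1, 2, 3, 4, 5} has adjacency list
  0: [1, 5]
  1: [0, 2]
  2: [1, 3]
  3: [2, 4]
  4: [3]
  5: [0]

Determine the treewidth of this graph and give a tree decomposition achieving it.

Each bag holds 2 vertices, so the decomposition has width 1, which upper-bounds the treewidth. Since G has at least one edge (e.g. 5–0), it is not an edgeless graph, so tw(G) ≥ 1. Hence tw(G) = 1 exactly.

Treewidth 1.
One such decomposition:
Bags: B1 = {0, 5}  B2 = {0, 1}  B3 = {1, 2}  B4 = {2, 3}  B5 = {3, 4}
Tree: B1–B2, B2–B3, B3–B4, B4–B5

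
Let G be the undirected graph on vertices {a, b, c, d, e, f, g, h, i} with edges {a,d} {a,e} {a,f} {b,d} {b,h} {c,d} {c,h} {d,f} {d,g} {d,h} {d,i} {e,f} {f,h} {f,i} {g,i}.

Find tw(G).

A width-2 tree decomposition is:
Bags: B1 = {d, f, i}  B2 = {d, g, i}  B3 = {a, d, f}  B4 = {d, f, h}  B5 = {c, d, h}  B6 = {b, d, h}  B7 = {a, e, f}
Tree: B1–B2, B1–B3, B3–B4, B4–B5, B4–B6, B3–B7
Each bag holds 3 vertices, so the decomposition has width 2, which upper-bounds the treewidth. On the other hand G contains the 3-clique {d, g, i}. A clique must lie in a single bag of any decomposition, so no decomposition can have width below 2. The upper and lower bounds meet at 2, so that is the treewidth.

2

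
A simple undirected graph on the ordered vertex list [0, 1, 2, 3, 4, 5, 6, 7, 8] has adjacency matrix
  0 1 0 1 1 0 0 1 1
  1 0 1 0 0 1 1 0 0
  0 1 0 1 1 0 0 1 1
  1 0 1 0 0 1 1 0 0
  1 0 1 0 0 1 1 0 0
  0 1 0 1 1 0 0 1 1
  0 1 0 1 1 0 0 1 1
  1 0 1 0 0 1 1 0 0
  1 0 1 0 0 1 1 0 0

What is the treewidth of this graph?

4

A width-4 tree decomposition is:
Bags: B1 = {0, 2, 5, 6, 7}  B2 = {0, 2, 5, 6, 8}  B3 = {0, 2, 3, 5, 6}  B4 = {0, 1, 2, 5, 6}  B5 = {0, 2, 4, 5, 6}
Tree: B1–B2, B2–B3, B3–B4, B4–B5
Every bag has size at most 5, so the width is 5 − 1 = 4 and tw(G) ≤ 4. For the lower bound: the 5 vertex sets {2,7}, {5,8}, {0,3}, {6}, {1} are disjoint, each induces a connected subgraph, and every pair is joined by at least one edge of G. Contracting each set to a single vertex therefore yields K_{5} as a minor, and since treewidth is minor-monotone, tw(G) ≥ tw(K_{5}) = 4. The upper and lower bounds meet at 4, so that is the treewidth.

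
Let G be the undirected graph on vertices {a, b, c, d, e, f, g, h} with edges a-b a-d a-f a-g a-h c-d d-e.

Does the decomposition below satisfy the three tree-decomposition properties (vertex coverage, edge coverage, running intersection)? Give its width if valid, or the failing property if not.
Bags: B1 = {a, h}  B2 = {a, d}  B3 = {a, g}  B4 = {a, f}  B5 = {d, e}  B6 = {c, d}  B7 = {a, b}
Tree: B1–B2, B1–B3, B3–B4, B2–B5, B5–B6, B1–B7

Yes; width 1.

Checking the three conditions: (i) the bags cover all of {a, b, c, d, e, f, g, h}; (ii) for each edge, some bag contains both endpoints; (iii) the bags containing any fixed vertex form a subtree. All hold, so the decomposition is valid with width 2 − 1 = 1.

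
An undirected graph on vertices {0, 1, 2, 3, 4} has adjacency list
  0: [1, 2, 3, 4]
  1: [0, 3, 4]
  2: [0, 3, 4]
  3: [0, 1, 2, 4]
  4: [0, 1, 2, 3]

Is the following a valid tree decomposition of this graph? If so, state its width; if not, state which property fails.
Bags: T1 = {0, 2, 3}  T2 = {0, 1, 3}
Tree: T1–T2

No — vertex 4 appears in no bag.

A tree decomposition must satisfy three properties: every vertex lies in some bag; for every edge, both endpoints lie together in some bag; and for every vertex, the bags containing it form a connected subtree. Here vertex 4 appears in no bag, so the decomposition is invalid.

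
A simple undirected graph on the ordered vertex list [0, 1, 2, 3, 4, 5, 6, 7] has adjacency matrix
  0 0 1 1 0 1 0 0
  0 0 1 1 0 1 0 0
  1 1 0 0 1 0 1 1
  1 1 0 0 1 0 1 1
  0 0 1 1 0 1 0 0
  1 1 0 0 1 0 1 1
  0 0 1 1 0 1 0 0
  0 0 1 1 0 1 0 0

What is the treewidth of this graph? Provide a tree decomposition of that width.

Each bag holds 4 vertices, so the decomposition has width 3, which upper-bounds the treewidth. For the lower bound: the 4 vertex sets {3,6}, {5,7}, {2}, {1} are disjoint, each induces a connected subgraph, and every pair is joined by at least one edge of G. Contracting each set to a single vertex therefore yields K_{4} as a minor, and since treewidth is minor-monotone, tw(G) ≥ tw(K_{4}) = 3. Therefore the treewidth is 3.

Treewidth 3.
One optimal decomposition is:
Bags: B1 = {2, 3, 5, 6}  B2 = {2, 3, 5, 7}  B3 = {1, 2, 3, 5}  B4 = {2, 3, 4, 5}  B5 = {0, 2, 3, 5}
Tree: B1–B2, B2–B3, B3–B4, B4–B5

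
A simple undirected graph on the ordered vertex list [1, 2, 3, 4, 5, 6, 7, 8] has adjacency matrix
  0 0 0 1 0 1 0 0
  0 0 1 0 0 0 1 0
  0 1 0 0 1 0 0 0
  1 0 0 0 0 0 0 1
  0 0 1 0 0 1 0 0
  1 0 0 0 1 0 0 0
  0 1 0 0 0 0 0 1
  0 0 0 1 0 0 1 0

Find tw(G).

A width-2 tree decomposition is:
Bags: B1 = {1, 5, 6}  B2 = {1, 3, 5}  B3 = {1, 2, 3}  B4 = {1, 2, 7}  B5 = {1, 7, 8}  B6 = {1, 4, 8}
Tree: B1–B2, B2–B3, B3–B4, B4–B5, B5–B6
Every bag has size at most 3, so the width is 3 − 1 = 2 and tw(G) ≤ 2. For the lower bound, G contains the cycle 1–6–5–3–2–7–8–4–1, so G is not a forest; only forests have treewidth ≤ 1, hence tw(G) ≥ 2. Therefore the treewidth is 2.

2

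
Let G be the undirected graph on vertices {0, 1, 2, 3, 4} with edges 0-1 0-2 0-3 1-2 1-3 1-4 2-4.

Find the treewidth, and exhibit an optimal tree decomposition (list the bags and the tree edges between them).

Every bag has size at most 3, so the width is 3 − 1 = 2 and tw(G) ≤ 2. For the lower bound, the 3 vertices {0, 1, 2} are pairwise adjacent, and any tree decomposition puts a clique entirely inside one bag — forcing width ≥ 2. Hence tw(G) = 2 exactly.

Treewidth 2.
One such decomposition:
Bags: B1 = {0, 1, 2}  B2 = {1, 2, 4}  B3 = {0, 1, 3}
Tree: B1–B2, B1–B3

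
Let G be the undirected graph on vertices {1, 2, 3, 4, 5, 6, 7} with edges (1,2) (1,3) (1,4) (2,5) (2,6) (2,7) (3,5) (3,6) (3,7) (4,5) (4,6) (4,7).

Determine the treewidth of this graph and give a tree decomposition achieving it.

Each bag holds 4 vertices, so the decomposition has width 3, which upper-bounds the treewidth. For the lower bound: the 4 vertex sets {3,5}, {4,6}, {2}, {7} are disjoint, each induces a connected subgraph, and every pair is joined by at least one edge of G. Contracting each set to a single vertex therefore yields K_{4} as a minor, and since treewidth is minor-monotone, tw(G) ≥ tw(K_{4}) = 3. Therefore the treewidth is 3.

Treewidth 3.
Bags: B1 = {2, 3, 4, 5}  B2 = {2, 3, 4, 6}  B3 = {2, 3, 4, 7}  B4 = {1, 2, 3, 4}
Tree: B1–B2, B2–B3, B3–B4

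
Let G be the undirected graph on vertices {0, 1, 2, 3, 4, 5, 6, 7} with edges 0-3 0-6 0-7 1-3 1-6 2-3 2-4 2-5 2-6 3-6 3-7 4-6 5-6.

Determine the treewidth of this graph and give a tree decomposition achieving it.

Treewidth 2.
One optimal decomposition is:
Bags: B1 = {2, 3, 6}  B2 = {1, 3, 6}  B3 = {0, 3, 6}  B4 = {2, 4, 6}  B5 = {2, 5, 6}  B6 = {0, 3, 7}
Tree: B1–B2, B2–B3, B1–B4, B1–B5, B3–B6

The largest bag has 3 vertices, giving width 2; this decomposition certifies tw(G) ≤ 2. Conversely, {0, 3, 6} is a clique of size 3, and the vertices of any clique must share a bag in every tree decomposition; so some bag has ≥ 3 vertices and tw(G) ≥ 2. Combining the bounds, tw(G) = 2.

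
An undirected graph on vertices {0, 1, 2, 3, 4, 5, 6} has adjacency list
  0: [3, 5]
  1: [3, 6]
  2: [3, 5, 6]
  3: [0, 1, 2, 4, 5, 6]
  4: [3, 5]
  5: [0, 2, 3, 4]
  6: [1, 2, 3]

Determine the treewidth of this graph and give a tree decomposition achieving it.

Treewidth 2.
One such decomposition:
Bags: B1 = {2, 3, 6}  B2 = {2, 3, 5}  B3 = {0, 3, 5}  B4 = {3, 4, 5}  B5 = {1, 3, 6}
Tree: B1–B2, B2–B3, B3–B4, B1–B5

Each bag holds 3 vertices, so the decomposition has width 2, which upper-bounds the treewidth. On the other hand G contains the 3-clique {1, 3, 6}. A clique must lie in a single bag of any decomposition, so no decomposition can have width below 2. Therefore the treewidth is 2.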